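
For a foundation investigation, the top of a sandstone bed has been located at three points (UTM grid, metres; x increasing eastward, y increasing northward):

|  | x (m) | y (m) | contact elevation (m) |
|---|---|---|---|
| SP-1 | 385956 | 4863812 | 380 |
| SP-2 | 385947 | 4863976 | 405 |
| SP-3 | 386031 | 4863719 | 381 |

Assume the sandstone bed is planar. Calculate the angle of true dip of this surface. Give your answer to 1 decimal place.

15.2°

Let the plane be z = a·x + b·y + c.
SP-2−SP-1: −9a + 164b = 25;  SP-3−SP-1: 75a − 93b = 1.
Solving gives a = 0.21713, b = 0.16435.
Gradient magnitude |∇z| = √(a² + b²) = √(0.04715 + 0.02701) = 0.27232.
True dip = arctan(0.27232) = 15.2°, dipping toward SW (azimuth ≈ 233°).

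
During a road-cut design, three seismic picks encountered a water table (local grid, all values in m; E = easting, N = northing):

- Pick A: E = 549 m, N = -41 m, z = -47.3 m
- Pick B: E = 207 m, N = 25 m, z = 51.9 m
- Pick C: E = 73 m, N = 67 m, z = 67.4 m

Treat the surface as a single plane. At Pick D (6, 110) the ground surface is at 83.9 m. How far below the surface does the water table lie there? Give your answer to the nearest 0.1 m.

Two edge vectors: Pick A→Pick B = (-342, 66, 99.2), Pick A→Pick C = (-476, 108, 114.7).
Normal n = (Pick A→Pick B) × (Pick A→Pick C) = (-3143.4, -7991.8, -5520).
So ∂z/∂E = −n_x/n_z = −0.56946 and ∂z/∂N = −n_y/n_z = −1.44779.
Intercept c from Pick A: -47.3 + 312.63 − 59.36 = 205.97.
At (6, 110): z_contact = −3.42 − 159.26 + 205.97 = 43.30 m.
Depth below ground = 83.9 − 43.30 = 40.6 m.

40.6 m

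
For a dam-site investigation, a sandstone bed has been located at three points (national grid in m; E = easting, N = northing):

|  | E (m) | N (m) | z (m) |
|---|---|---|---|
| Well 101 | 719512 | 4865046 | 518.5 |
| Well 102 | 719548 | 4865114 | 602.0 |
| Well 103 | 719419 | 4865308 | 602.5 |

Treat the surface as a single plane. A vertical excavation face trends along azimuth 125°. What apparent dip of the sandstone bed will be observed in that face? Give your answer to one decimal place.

24.1°

Let the plane be z = a·E + b·N + c.
Well 102−Well 101: 36a + 68b = 83.5;  Well 103−Well 101: −93a + 262b = 84.
Solving gives a = 1.02596, b = 0.68479.
Unit vector along 125° is (sin 125°, cos 125°) = (0.8192, -0.5736).
Slope in that direction = a·(0.8192) + b·(-0.5736) = 0.44764.
Apparent dip = arctan|0.44764| = 24.1° (true dip is 51.0°, so apparent ≤ true as expected).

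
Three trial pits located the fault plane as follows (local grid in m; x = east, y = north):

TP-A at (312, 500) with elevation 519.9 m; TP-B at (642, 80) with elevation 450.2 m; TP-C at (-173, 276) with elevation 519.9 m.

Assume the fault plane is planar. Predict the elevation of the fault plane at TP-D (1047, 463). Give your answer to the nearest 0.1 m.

474.1 m

Let the plane be z = a·x + b·y + c.
TP-B−TP-A: 330a − 420b = −69.7;  TP-C−TP-A: −485a − 224b = 0.
Solving gives a = −0.056238, b = 0.121765.
Then c = 519.9 − a·312 − b·500 = 476.56.
At (1047, 463): z = −58.9 + 56.4 + 476.56 = 474.1 m.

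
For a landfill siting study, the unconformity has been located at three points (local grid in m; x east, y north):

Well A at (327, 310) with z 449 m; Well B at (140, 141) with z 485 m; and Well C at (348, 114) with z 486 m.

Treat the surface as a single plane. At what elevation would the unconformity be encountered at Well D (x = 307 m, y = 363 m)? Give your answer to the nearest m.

Let the plane be z = a·x + b·y + c.
Well B−Well A: −187a − 169b = 36;  Well C−Well A: 21a − 196b = 37.
Solving gives a = −0.01997, b = −0.19092.
Then c = 449 − a·327 − b·310 = 514.72.
At (307, 363): z = −6.1 − 69.3 + 514.72 = 439.3 m.

439 m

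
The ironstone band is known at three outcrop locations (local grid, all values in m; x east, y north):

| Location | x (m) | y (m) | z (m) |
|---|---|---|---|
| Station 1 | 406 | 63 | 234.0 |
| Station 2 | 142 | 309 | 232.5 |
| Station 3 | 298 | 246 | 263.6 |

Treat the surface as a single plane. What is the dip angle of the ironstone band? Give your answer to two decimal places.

Let the plane be z = a·x + b·y + c.
Station 2−Station 1: −264a + 246b = −1.5;  Station 3−Station 1: −108a + 183b = 29.6.
Solving gives a = 0.34750, b = 0.36683.
Gradient magnitude |∇z| = √(a² + b²) = √(0.12076 + 0.13457) = 0.50530.
True dip = arctan(0.50530) = 26.81°, dipping toward SW (azimuth ≈ 223°).

26.81°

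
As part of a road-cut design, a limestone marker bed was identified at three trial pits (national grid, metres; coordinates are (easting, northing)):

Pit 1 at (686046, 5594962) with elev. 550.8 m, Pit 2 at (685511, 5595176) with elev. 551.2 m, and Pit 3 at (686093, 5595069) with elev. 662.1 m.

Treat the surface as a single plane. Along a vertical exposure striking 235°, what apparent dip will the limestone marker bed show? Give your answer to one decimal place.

Let the plane be z = a·E + b·N + c.
Pit 2−Pit 1: −535a + 214b = 0.4;  Pit 3−Pit 1: 47a + 107b = 111.3.
Solving gives a = 0.35326, b = 0.88502.
Unit vector along 235° is (sin 235°, cos 235°) = (-0.8192, -0.5736).
Slope in that direction = a·(-0.8192) + b·(-0.5736) = −0.79700.
Apparent dip = arctan|0.79700| = 38.6° (true dip is 43.6°, so apparent ≤ true as expected).

38.6°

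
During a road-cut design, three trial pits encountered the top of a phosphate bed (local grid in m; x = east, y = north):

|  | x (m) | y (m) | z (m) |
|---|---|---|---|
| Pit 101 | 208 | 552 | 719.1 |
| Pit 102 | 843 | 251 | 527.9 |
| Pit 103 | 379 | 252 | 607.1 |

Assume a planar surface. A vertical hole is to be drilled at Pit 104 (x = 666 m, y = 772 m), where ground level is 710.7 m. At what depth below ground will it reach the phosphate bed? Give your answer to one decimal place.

Two edge vectors: Pit 101→Pit 102 = (635, -301, -191.2), Pit 101→Pit 103 = (171, -300, -112).
Normal n = (Pit 101→Pit 102) × (Pit 101→Pit 103) = (-23648, 38424.8, -139029).
So ∂z/∂x = −n_x/n_z = −0.17009 and ∂z/∂y = −n_y/n_z = 0.27638.
Intercept c from Pit 101: 719.1 + 35.38 − 152.56 = 601.92.
At (666, 772): z_contact = −113.28 + 213.37 + 601.92 = 702.00 m.
Depth below ground = 710.7 − 702.00 = 8.7 m.

8.7 m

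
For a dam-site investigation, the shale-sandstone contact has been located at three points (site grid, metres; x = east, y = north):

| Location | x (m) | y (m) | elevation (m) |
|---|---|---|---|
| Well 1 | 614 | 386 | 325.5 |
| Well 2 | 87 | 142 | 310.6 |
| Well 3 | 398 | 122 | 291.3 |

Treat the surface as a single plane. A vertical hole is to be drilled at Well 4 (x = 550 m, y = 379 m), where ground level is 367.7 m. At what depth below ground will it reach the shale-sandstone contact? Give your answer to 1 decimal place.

40.1 m

Let the plane be z = a·x + b·y + c.
Well 2−Well 1: −527a − 244b = −14.9;  Well 3−Well 1: −216a − 264b = −34.2.
Solving gives a = −0.05104, b = 0.17131.
Then c = 325.5 − a·614 − b·386 = 290.72.
At (550, 379): z_contact = −28.07 + 64.93 + 290.72 = 327.57 m.
Depth below ground = 367.7 − 327.57 = 40.1 m.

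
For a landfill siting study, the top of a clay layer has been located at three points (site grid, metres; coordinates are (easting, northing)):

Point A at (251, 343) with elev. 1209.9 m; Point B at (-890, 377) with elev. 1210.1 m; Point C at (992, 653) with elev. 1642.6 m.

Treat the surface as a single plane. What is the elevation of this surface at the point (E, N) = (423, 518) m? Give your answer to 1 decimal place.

1444.6 m

Two edge vectors: Point A→Point B = (-1141, 34, 0.2), Point A→Point C = (741, 310, 432.7).
Normal n = (Point A→Point B) × (Point A→Point C) = (14649.8, 493858.9, -378904).
So ∂z/∂E = −n_x/n_z = 0.03866 and ∂z/∂N = −n_y/n_z = 1.30339.
Intercept c from Point A: 1209.9 − 9.70 − 447.06 = 753.13.
At (423, 518): z = 16.4 + 675.2 + 753.13 = 1444.6 m.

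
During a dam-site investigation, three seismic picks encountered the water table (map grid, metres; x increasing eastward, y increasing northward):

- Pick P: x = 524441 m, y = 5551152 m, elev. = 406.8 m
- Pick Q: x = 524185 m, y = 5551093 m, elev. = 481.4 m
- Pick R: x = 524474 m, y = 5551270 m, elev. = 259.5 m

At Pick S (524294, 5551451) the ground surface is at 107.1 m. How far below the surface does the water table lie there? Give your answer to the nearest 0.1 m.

Let the plane be z = a·x + b·y + c.
Pick Q−Pick P: −256a − 59b = 74.6;  Pick R−Pick P: 33a + 118b = −147.3.
Solving gives a = −0.003966597, b = −1.247195782.
Then c = 406.8 − a·524441 − b·5551152 = 6925860.41.
At (524294, 5551451): z_contact = −2079.66 − 6923746.27 + 6925860.41 = 34.47 m.
Depth below ground = 107.1 − 34.47 = 72.6 m.

72.6 m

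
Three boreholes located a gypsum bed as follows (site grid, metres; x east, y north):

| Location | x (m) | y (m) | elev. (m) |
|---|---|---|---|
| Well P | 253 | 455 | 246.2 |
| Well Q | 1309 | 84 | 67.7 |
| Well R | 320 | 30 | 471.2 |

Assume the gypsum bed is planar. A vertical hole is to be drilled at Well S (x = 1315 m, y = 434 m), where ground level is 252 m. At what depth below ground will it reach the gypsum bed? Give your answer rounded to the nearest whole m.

393 m

Let the plane be z = a·x + b·y + c.
Well Q−Well P: 1056a − 371b = −178.5;  Well R−Well P: 67a − 425b = 225.
Solving gives a = −0.37585, b = −0.58866.
Then c = 246.2 − a·253 − b·455 = 609.13.
At (1315, 434): z_contact = −494.2 − 255.5 + 609.13 = -140.6 m.
Depth below ground = 252 − (-140.6) = 393 m.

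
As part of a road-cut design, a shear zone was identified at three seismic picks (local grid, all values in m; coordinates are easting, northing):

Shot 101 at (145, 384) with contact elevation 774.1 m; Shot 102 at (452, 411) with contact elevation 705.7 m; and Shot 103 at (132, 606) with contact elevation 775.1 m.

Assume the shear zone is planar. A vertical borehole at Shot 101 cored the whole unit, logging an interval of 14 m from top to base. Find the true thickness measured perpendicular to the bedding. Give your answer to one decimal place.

Let the plane be z = a·easting + b·northing + c.
Shot 102−Shot 101: 307a + 27b = −68.4;  Shot 103−Shot 101: −13a + 222b = 1.
Solving gives a = −0.22205, b = −0.00850.
|∇z| = √(a²+b²) = 0.22222, so dip δ = arctan(0.22222) = 12.53°.
True thickness = vertical thickness × cos δ = 14 × cos 12.53° = 13.7 m.

13.7 m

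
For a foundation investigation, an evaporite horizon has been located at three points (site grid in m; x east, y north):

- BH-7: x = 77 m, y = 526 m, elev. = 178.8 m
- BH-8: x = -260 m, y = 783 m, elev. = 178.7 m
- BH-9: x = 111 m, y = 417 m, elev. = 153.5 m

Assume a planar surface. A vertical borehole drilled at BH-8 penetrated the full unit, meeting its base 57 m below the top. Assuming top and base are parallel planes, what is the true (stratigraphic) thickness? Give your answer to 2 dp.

Let the plane be z = a·x + b·y + c.
BH-8−BH-7: −337a + 257b = −0.1;  BH-9−BH-7: 34a − 109b = −25.3.
Solving gives a = 0.23265, b = 0.30468.
|∇z| = √(a²+b²) = 0.38335, so dip δ = arctan(0.38335) = 20.97°.
True thickness = vertical thickness × cos δ = 57 × cos 20.97° = 53.22 m.

53.22 m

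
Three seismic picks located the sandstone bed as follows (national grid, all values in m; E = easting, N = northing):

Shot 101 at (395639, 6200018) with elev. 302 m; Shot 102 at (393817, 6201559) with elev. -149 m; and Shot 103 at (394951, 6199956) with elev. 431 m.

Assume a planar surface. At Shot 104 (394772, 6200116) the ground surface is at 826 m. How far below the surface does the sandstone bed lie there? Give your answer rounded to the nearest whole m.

Two edge vectors: Shot 101→Shot 102 = (-1822, 1541, -451), Shot 101→Shot 103 = (-688, -62, 129).
Normal n = (Shot 101→Shot 102) × (Shot 101→Shot 103) = (170827, 545326, 1173172).
So ∂z/∂E = −n_x/n_z = −0.14561121 and ∂z/∂N = −n_y/n_z = −0.46483039.
Intercept c from Shot 101: 302 + 57609.48 + 2881956.79 = 2939868.27.
At (394772, 6200116): z_contact = −57483.2 − 2882002.3 + 2939868.27 = 382.7 m.
Depth below ground = 826 − 382.7 = 443 m.

443 m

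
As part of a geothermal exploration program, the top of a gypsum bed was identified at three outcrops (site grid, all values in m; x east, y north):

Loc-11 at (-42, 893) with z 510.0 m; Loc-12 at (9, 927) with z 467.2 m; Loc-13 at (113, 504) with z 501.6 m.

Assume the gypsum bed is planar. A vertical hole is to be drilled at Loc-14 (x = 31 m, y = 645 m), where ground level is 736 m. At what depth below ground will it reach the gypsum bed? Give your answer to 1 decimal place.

Two edge vectors: Loc-11→Loc-12 = (51, 34, -42.8), Loc-11→Loc-13 = (155, -389, -8.4).
Normal n = (Loc-11→Loc-12) × (Loc-11→Loc-13) = (-16934.8, -6205.6, -25109).
So ∂z/∂x = −n_x/n_z = −0.67445 and ∂z/∂y = −n_y/n_z = −0.24715.
Intercept c from Loc-11: 510 − 28.33 + 220.70 = 702.37.
At (31, 645): z_contact = −20.91 − 159.41 + 702.37 = 522.06 m.
Depth below ground = 736 − 522.06 = 213.9 m.

213.9 m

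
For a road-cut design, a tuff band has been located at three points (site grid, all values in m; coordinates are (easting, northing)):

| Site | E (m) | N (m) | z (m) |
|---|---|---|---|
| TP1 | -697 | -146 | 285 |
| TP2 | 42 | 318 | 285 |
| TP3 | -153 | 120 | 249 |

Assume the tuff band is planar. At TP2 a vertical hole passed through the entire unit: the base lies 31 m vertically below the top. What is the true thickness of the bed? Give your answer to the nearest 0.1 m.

27.0 m

Two edge vectors: TP1→TP2 = (739, 464, 0), TP1→TP3 = (544, 266, -36).
Normal n = (TP1→TP2) × (TP1→TP3) = (-16704, 26604, -55842).
So ∂z/∂E = −n_x/n_z = −0.29913 and ∂z/∂N = −n_y/n_z = 0.47642.
|∇z| = √(a²+b²) = 0.56254, so dip δ = arctan(0.56254) = 29.36°.
True thickness = vertical thickness × cos δ = 31 × cos 29.36° = 27.0 m.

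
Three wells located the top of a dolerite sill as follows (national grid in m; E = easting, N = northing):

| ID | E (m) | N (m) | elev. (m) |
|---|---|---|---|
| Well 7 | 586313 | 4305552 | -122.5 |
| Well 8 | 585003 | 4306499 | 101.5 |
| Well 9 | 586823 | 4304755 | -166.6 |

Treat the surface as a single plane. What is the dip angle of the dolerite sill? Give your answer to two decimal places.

Let the plane be z = a·E + b·N + c.
Well 8−Well 7: −1310a + 947b = 224;  Well 9−Well 7: 510a − 797b = −44.1.
Solving gives a = −0.24374, b = −0.10064.
Gradient magnitude |∇z| = √(a² + b²) = √(0.05941 + 0.01013) = 0.26370.
True dip = arctan(0.26370) = 14.77°, dipping toward ENE (azimuth ≈ 068°).

14.77°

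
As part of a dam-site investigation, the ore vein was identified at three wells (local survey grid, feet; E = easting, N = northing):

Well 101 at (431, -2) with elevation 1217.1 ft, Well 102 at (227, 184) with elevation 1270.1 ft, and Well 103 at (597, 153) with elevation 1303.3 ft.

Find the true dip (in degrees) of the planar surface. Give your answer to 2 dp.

23.76°

Let the plane be z = a·E + b·N + c.
Well 102−Well 101: −204a + 186b = 53;  Well 103−Well 101: 166a + 155b = 86.2.
Solving gives a = 0.12510, b = 0.42215.
Gradient magnitude |∇z| = √(a² + b²) = √(0.01565 + 0.17821) = 0.44030.
True dip = arctan(0.44030) = 23.76°, dipping toward SSW (azimuth ≈ 197°).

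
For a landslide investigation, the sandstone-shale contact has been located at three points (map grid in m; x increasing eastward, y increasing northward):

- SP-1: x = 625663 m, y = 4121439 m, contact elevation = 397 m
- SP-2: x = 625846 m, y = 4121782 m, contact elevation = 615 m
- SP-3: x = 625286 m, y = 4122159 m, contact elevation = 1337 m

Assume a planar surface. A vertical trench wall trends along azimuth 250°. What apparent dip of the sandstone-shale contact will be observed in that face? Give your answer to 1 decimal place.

Two edge vectors: SP-1→SP-2 = (183, 343, 218), SP-1→SP-3 = (-377, 720, 940).
Normal n = (SP-1→SP-2) × (SP-1→SP-3) = (165460, -254206, 261071).
So ∂z/∂x = −n_x/n_z = −0.63377 and ∂z/∂y = −n_y/n_z = 0.97370.
Unit vector along 250° is (sin 250°, cos 250°) = (-0.9397, -0.3420).
Slope in that direction = a·(-0.9397) + b·(-0.3420) = 0.26253.
Apparent dip = arctan|0.26253| = 14.7° (true dip is 49.3°, so apparent ≤ true as expected).

14.7°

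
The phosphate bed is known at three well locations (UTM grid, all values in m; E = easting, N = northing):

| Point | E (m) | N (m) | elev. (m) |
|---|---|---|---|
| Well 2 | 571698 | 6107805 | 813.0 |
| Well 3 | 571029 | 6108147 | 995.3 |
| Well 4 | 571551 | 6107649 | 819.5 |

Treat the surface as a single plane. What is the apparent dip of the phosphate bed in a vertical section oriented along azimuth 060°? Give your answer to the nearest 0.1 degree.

Two edge vectors: Well 2→Well 3 = (-669, 342, 182.3), Well 2→Well 4 = (-147, -156, 6.5).
Normal n = (Well 2→Well 3) × (Well 2→Well 4) = (30661.8, -22449.6, 154638).
So ∂z/∂E = −n_x/n_z = −0.19828 and ∂z/∂N = −n_y/n_z = 0.14518.
Unit vector along 060° is (sin 60°, cos 60°) = (0.8660, 0.5000).
Slope in that direction = a·(0.8660) + b·(0.5000) = −0.09913.
Apparent dip = arctan|0.09913| = 5.7° (true dip is 13.8°, so apparent ≤ true as expected).

5.7°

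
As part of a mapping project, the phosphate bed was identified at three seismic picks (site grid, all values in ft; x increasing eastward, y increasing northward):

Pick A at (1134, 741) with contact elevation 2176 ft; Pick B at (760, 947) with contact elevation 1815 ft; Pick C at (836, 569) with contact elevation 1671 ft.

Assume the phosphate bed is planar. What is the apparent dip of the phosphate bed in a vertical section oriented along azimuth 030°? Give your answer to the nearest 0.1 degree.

50.7°

Let the plane be z = a·x + b·y + c.
Pick B−Pick A: −374a + 206b = −361;  Pick C−Pick A: −298a − 172b = −505.
Solving gives a = 1.32141, b = 0.64663.
Unit vector along 030° is (sin 30°, cos 30°) = (0.5000, 0.8660).
Slope in that direction = a·(0.5000) + b·(0.8660) = 1.22070.
Apparent dip = arctan|1.22070| = 50.7° (true dip is 55.8°, so apparent ≤ true as expected).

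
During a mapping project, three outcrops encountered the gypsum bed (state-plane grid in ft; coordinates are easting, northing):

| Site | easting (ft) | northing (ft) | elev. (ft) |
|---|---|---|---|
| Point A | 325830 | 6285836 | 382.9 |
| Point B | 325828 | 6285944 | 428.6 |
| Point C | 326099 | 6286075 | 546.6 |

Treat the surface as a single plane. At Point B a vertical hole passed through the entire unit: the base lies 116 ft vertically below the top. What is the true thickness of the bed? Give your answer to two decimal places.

Two edge vectors: Point A→Point B = (-2, 108, 45.7), Point A→Point C = (269, 239, 163.7).
Normal n = (Point A→Point B) × (Point A→Point C) = (6757.3, 12620.7, -29530).
So ∂z/∂easting = −n_x/n_z = 0.22883 and ∂z/∂northing = −n_y/n_z = 0.42739.
|∇z| = √(a²+b²) = 0.48479, so dip δ = arctan(0.48479) = 25.86°.
True thickness = vertical thickness × cos δ = 116 × cos 25.86° = 104.38 ft.

104.38 ft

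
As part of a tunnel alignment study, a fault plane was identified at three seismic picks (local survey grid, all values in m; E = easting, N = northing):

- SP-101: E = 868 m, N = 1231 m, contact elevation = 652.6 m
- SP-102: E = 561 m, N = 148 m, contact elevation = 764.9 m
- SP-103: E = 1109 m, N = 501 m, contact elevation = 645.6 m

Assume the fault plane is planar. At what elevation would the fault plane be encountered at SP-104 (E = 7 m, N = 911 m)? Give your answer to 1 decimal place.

Let the plane be z = a·E + b·N + c.
SP-102−SP-101: −307a − 1083b = 112.3;  SP-103−SP-101: 241a − 730b = −7.
Solving gives a = −0.184617, b = −0.051360.
Then c = 652.6 − a·868 − b·1231 = 876.07.
At (7, 911): z = −1.3 − 46.8 + 876.07 = 828.0 m.

828.0 m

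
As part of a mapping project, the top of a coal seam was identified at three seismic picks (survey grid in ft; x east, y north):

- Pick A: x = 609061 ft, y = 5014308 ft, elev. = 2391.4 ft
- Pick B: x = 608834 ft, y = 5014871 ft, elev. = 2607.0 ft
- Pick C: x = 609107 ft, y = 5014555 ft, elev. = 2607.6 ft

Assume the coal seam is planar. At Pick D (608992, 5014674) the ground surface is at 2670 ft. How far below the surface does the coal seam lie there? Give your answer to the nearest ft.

73 ft

Let the plane be z = a·x + b·y + c.
Pick B−Pick A: −227a + 563b = 215.6;  Pick C−Pick A: 46a + 247b = 216.2.
Solving gives a = 0.83530445, b = 0.71974087.
Then c = 2391.4 − a·609061 − b·5014308 = −4115362.37.
At (608992, 5014674): z_contact = 508693.7 + 3609265.8 − 4115362.37 = 2597.2 ft.
Depth below ground = 2670 − 2597.2 = 73 ft.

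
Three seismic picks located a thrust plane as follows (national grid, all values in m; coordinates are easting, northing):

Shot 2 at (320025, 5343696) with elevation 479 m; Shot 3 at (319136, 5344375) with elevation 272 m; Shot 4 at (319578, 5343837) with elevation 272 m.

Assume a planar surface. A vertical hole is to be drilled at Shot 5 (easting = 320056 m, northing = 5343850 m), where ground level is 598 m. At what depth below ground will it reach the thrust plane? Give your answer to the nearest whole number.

21 m

Two edge vectors: Shot 2→Shot 3 = (-889, 679, -207), Shot 2→Shot 4 = (-447, 141, -207).
Normal n = (Shot 2→Shot 3) × (Shot 2→Shot 4) = (-111366, -91494, 178164).
So ∂z/∂easting = −n_x/n_z = 0.62507577 and ∂z/∂northing = −n_y/n_z = 0.51353809.
Intercept c from Shot 2: 479 − 200039.87 − 2744191.43 = −2943752.30.
At (320056, 5343850): z_contact = 200059.3 + 2744270.5 − 2943752.30 = 577.5 m.
Depth below ground = 598 − 577.5 = 21 m.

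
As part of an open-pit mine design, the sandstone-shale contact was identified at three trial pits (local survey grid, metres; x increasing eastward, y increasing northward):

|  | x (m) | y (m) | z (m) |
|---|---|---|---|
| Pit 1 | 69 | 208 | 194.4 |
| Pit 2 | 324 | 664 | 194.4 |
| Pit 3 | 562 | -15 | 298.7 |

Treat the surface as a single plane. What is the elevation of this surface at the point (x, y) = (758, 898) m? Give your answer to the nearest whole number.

246 m

Let the plane be z = a·x + b·y + c.
Pit 2−Pit 1: 255a + 456b = 0;  Pit 3−Pit 1: 493a − 223b = 104.3.
Solving gives a = 0.16885, b = −0.09442.
Then c = 194.4 − a·69 − b·208 = 202.39.
At (758, 898): z = 128.0 − 84.8 + 202.39 = 245.6 m.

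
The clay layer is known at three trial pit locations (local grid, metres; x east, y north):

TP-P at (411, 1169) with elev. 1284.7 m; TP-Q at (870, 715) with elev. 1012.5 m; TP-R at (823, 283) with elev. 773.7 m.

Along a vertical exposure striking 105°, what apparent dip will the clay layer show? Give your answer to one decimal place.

10.5°

Two edge vectors: TP-P→TP-Q = (459, -454, -272.2), TP-P→TP-R = (412, -886, -511).
Normal n = (TP-P→TP-Q) × (TP-P→TP-R) = (-9175.2, 122402.6, -219626).
So ∂z/∂x = −n_x/n_z = −0.04178 and ∂z/∂y = −n_y/n_z = 0.55732.
Unit vector along 105° is (sin 105°, cos 105°) = (0.9659, -0.2588).
Slope in that direction = a·(0.9659) + b·(-0.2588) = −0.18460.
Apparent dip = arctan|0.18460| = 10.5° (true dip is 29.2°, so apparent ≤ true as expected).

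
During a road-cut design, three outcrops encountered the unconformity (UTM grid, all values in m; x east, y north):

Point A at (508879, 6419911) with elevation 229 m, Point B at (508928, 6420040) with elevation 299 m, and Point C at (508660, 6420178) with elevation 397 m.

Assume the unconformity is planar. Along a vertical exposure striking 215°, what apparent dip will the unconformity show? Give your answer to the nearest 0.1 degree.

23.1°

Let the plane be z = a·x + b·y + c.
Point B−Point A: 49a + 129b = 70;  Point C−Point A: −219a + 267b = 168.
Solving gives a = −0.07214, b = 0.57004.
Unit vector along 215° is (sin 215°, cos 215°) = (-0.5736, -0.8192).
Slope in that direction = a·(-0.5736) + b·(-0.8192) = −0.42557.
Apparent dip = arctan|0.42557| = 23.1° (true dip is 29.9°, so apparent ≤ true as expected).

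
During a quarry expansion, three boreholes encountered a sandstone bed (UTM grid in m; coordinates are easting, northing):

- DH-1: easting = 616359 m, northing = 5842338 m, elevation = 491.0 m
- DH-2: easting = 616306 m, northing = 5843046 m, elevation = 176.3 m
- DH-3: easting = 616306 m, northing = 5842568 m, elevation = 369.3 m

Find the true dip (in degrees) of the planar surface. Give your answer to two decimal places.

34.12°

Let the plane be z = a·easting + b·northing + c.
DH-2−DH-1: −53a + 708b = −314.7;  DH-3−DH-1: −53a + 230b = −121.7.
Solving gives a = 0.54404, b = −0.40377.
Gradient magnitude |∇z| = √(a² + b²) = √(0.29597 + 0.16303) = 0.67750.
True dip = arctan(0.67750) = 34.12°, dipping toward NW (azimuth ≈ 307°).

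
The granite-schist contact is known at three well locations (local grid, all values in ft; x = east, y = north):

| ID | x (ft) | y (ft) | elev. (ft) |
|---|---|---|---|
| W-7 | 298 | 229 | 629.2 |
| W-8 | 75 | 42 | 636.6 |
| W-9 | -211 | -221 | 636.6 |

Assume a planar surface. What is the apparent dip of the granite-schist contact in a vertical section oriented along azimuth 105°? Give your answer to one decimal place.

25.2°

Two edge vectors: W-7→W-8 = (-223, -187, 7.4), W-7→W-9 = (-509, -450, 7.4).
Normal n = (W-7→W-8) × (W-7→W-9) = (1946.2, -2116.4, 5167).
So ∂z/∂x = −n_x/n_z = −0.37666 and ∂z/∂y = −n_y/n_z = 0.40960.
Unit vector along 105° is (sin 105°, cos 105°) = (0.9659, -0.2588).
Slope in that direction = a·(0.9659) + b·(-0.2588) = −0.46984.
Apparent dip = arctan|0.46984| = 25.2° (true dip is 29.1°, so apparent ≤ true as expected).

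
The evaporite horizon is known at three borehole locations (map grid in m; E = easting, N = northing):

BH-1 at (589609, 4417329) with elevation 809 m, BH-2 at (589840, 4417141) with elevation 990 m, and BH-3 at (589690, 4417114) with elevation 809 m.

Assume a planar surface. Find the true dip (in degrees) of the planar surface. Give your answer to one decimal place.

Let the plane be z = a·E + b·N + c.
BH-2−BH-1: 231a − 188b = 181;  BH-3−BH-1: 81a − 215b = 0.
Solving gives a = 1.13003, b = 0.42573.
Gradient magnitude |∇z| = √(a² + b²) = √(1.27698 + 0.18125) = 1.20757.
True dip = arctan(1.20757) = 50.4°, dipping toward WSW (azimuth ≈ 249°).

50.4°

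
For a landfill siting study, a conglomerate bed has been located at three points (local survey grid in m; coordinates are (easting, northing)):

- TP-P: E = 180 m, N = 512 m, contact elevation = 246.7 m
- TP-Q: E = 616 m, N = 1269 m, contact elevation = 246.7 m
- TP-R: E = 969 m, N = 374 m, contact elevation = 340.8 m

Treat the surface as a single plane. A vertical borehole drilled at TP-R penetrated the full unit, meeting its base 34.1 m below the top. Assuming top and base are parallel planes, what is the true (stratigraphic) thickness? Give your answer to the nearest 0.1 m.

33.8 m

Two edge vectors: TP-P→TP-Q = (436, 757, 0), TP-P→TP-R = (789, -138, 94.1).
Normal n = (TP-P→TP-Q) × (TP-P→TP-R) = (71233.7, -41027.6, -657441).
So ∂z/∂E = −n_x/n_z = 0.10835 and ∂z/∂N = −n_y/n_z = −0.06240.
|∇z| = √(a²+b²) = 0.12504, so dip δ = arctan(0.12504) = 7.13°.
True thickness = vertical thickness × cos δ = 34.1 × cos 7.13° = 33.8 m.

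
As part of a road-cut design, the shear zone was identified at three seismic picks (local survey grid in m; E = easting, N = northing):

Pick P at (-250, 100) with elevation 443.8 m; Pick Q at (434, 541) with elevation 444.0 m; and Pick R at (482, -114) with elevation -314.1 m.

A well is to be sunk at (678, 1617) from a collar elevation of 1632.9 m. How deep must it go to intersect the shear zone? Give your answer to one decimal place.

173.5 m

Two edge vectors: Pick P→Pick Q = (684, 441, 0.2), Pick P→Pick R = (732, -214, -757.9).
Normal n = (Pick P→Pick Q) × (Pick P→Pick R) = (-334191.1, 518550, -469188).
So ∂z/∂E = −n_x/n_z = −0.712275 and ∂z/∂N = −n_y/n_z = 1.105207.
Intercept c from Pick P: 443.8 − 178.07 − 110.52 = 155.21.
At (678, 1617): z_contact = −482.92 + 1787.12 + 155.21 = 1459.41 m.
Depth below ground = 1632.9 − 1459.41 = 173.5 m.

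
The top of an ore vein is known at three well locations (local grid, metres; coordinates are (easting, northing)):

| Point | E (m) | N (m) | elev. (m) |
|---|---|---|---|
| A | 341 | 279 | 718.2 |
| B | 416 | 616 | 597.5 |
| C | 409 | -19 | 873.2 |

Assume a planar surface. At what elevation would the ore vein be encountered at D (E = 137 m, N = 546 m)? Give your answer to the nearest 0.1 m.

Let the plane be z = a·E + b·N + c.
B−A: 75a + 337b = −120.7;  C−A: 68a − 298b = 155.
Solving gives a = 0.35935, b = −0.43813.
Then c = 718.2 − a·341 − b·279 = 717.90.
At (137, 546): z = 49.2 − 239.2 + 717.90 = 527.9 m.

527.9 m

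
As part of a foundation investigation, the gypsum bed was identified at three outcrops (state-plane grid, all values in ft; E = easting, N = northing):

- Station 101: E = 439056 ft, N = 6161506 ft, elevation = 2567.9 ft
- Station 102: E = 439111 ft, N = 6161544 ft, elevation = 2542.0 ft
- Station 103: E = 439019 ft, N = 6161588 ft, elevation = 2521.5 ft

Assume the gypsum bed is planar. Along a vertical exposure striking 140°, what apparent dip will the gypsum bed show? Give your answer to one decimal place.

Two edge vectors: Station 101→Station 102 = (55, 38, -25.9), Station 101→Station 103 = (-37, 82, -46.4).
Normal n = (Station 101→Station 102) × (Station 101→Station 103) = (360.6, 3510.3, 5916).
So ∂z/∂E = −n_x/n_z = −0.06095 and ∂z/∂N = −n_y/n_z = −0.59336.
Unit vector along 140° is (sin 140°, cos 140°) = (0.6428, -0.7660).
Slope in that direction = a·(0.6428) + b·(-0.7660) = 0.41536.
Apparent dip = arctan|0.41536| = 22.6° (true dip is 30.8°, so apparent ≤ true as expected).

22.6°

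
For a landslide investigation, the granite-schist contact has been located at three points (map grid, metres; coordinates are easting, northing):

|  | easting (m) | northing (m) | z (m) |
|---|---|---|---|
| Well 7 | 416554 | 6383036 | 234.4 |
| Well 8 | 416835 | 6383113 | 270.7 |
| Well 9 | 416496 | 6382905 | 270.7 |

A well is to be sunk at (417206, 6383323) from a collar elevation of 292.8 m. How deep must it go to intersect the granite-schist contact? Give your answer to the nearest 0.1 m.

Let the plane be z = a·easting + b·northing + c.
Well 8−Well 7: 281a + 77b = 36.3;  Well 9−Well 7: −58a − 131b = 36.3.
Solving gives a = 0.233433297, b = −0.380451384.
Then c = 234.4 − a·416554 − b·6383036 = 2331431.70.
At (417206, 6383323): z_contact = 97389.77 − 2428544.07 + 2331431.70 = 277.41 m.
Depth below ground = 292.8 − 277.41 = 15.4 m.

15.4 m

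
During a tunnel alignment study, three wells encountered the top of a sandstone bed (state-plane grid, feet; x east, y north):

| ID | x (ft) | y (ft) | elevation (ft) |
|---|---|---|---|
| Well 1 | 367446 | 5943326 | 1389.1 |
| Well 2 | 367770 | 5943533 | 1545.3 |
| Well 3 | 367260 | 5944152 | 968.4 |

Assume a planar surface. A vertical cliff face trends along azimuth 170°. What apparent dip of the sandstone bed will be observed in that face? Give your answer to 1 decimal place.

25.1°

Two edge vectors: Well 1→Well 2 = (324, 207, 156.2), Well 1→Well 3 = (-186, 826, -420.7).
Normal n = (Well 1→Well 2) × (Well 1→Well 3) = (-216106.1, 107253.6, 306126).
So ∂z/∂x = −n_x/n_z = 0.70594 and ∂z/∂y = −n_y/n_z = −0.35036.
Unit vector along 170° is (sin 170°, cos 170°) = (0.1736, -0.9848).
Slope in that direction = a·(0.1736) + b·(-0.9848) = 0.46762.
Apparent dip = arctan|0.46762| = 25.1° (true dip is 38.2°, so apparent ≤ true as expected).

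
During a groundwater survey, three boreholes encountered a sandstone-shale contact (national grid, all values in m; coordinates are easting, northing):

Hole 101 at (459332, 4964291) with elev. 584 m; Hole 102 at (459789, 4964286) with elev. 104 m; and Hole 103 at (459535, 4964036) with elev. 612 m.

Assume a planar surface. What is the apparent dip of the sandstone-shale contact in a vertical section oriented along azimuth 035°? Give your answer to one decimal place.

54.3°

Let the plane be z = a·easting + b·northing + c.
Hole 102−Hole 101: 457a − 5b = −480;  Hole 103−Hole 101: 203a − 255b = 28.
Solving gives a = −1.06077, b = −0.95426.
Unit vector along 035° is (sin 35°, cos 35°) = (0.5736, 0.8192).
Slope in that direction = a·(0.5736) + b·(0.8192) = −1.39012.
Apparent dip = arctan|1.39012| = 54.3° (true dip is 55.0°, so apparent ≤ true as expected).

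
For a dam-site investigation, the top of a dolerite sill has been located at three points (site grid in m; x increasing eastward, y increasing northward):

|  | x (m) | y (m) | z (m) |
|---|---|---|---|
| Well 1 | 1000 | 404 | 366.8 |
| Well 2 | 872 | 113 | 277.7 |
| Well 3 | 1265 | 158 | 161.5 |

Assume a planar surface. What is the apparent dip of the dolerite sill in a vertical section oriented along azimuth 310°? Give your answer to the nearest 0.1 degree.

Let the plane be z = a·x + b·y + c.
Well 2−Well 1: −128a − 291b = −89.1;  Well 3−Well 1: 265a − 246b = −205.3.
Solving gives a = −0.34827, b = 0.45938.
Unit vector along 310° is (sin 310°, cos 310°) = (-0.7660, 0.6428).
Slope in that direction = a·(-0.7660) + b·(0.6428) = 0.56208.
Apparent dip = arctan|0.56208| = 29.3° (true dip is 30.0°, so apparent ≤ true as expected).

29.3°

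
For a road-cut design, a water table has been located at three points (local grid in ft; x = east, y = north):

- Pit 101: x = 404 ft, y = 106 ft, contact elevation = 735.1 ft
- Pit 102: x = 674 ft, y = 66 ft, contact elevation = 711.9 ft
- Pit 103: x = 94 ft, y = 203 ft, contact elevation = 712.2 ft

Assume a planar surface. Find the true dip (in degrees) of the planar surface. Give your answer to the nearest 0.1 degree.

Let the plane be z = a·x + b·y + c.
Pit 102−Pit 101: 270a − 40b = −23.2;  Pit 103−Pit 101: −310a + 97b = −22.9.
Solving gives a = −0.22962, b = −0.96991.
Gradient magnitude |∇z| = √(a² + b²) = √(0.05272 + 0.94072) = 0.99671.
True dip = arctan(0.99671) = 44.9°, dipping toward NNE (azimuth ≈ 013°).

44.9°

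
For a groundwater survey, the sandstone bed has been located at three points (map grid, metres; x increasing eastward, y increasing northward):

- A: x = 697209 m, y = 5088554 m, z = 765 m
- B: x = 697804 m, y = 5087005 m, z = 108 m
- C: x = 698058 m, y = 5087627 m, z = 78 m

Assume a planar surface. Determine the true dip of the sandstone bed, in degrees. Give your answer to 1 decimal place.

Two edge vectors: A→B = (595, -1549, -657), A→C = (849, -927, -687).
Normal n = (A→B) × (A→C) = (455124, -149028, 763536).
So ∂z/∂x = −n_x/n_z = −0.59607 and ∂z/∂y = −n_y/n_z = 0.19518.
Gradient magnitude |∇z| = √(a² + b²) = √(0.35530 + 0.03810) = 0.62722.
True dip = arctan(0.62722) = 32.1°, dipping toward ESE (azimuth ≈ 108°).

32.1°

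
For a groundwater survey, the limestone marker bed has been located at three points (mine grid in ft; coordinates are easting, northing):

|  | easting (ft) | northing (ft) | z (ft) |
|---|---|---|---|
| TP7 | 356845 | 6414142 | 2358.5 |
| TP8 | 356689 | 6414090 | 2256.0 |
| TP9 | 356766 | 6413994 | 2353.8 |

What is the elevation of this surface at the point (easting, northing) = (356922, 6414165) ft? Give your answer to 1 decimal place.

2410.1 ft

Let the plane be z = a·easting + b·northing + c.
TP8−TP7: −156a − 52b = −102.5;  TP9−TP7: −79a − 148b = −4.7.
Solving gives a = 0.786385669, b = −0.388003161.
Then c = 2358.5 − a·356845 − b·6414142 = 2210448.08.
At (356922, 6414165): z = 280678.3 − 2488716.3 + 2210448.08 = 2410.1 ft.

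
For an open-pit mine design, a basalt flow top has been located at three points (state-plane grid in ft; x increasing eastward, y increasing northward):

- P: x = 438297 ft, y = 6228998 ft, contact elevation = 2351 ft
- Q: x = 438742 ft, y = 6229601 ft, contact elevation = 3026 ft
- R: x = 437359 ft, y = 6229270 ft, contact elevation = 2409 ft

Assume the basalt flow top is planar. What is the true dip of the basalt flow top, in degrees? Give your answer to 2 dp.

Two edge vectors: P→Q = (445, 603, 675), P→R = (-938, 272, 58).
Normal n = (P→Q) × (P→R) = (-148626, -658960, 686654).
So ∂z/∂x = −n_x/n_z = 0.21645 and ∂z/∂y = −n_y/n_z = 0.95967.
Gradient magnitude |∇z| = √(a² + b²) = √(0.04685 + 0.92096) = 0.98378.
True dip = arctan(0.98378) = 44.53°, dipping toward SSW (azimuth ≈ 193°).

44.53°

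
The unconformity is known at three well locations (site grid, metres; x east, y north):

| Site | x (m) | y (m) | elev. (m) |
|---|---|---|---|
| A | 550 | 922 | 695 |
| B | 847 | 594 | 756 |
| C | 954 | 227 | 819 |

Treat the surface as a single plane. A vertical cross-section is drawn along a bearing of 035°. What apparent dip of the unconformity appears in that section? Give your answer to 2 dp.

Two edge vectors: A→B = (297, -328, 61), A→C = (404, -695, 124).
Normal n = (A→B) × (A→C) = (1723, -12184, -73903).
So ∂z/∂x = −n_x/n_z = 0.02331 and ∂z/∂y = −n_y/n_z = −0.16486.
Unit vector along 035° is (sin 35°, cos 35°) = (0.5736, 0.8192).
Slope in that direction = a·(0.5736) + b·(0.8192) = −0.12168.
Apparent dip = arctan|0.12168| = 6.94° (true dip is 9.5°, so apparent ≤ true as expected).

6.94°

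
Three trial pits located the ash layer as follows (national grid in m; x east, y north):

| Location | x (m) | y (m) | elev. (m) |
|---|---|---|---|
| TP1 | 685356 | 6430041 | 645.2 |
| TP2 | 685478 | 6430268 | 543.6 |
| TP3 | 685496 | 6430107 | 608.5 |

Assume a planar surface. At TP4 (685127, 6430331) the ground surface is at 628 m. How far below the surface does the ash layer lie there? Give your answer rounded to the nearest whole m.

86 m

Let the plane be z = a·x + b·y + c.
TP2−TP1: 122a + 227b = −101.6;  TP3−TP1: 140a + 66b = −36.7.
Solving gives a = −0.06849713, b = −0.41076365.
Then c = 645.2 − a·685356 − b·6430041 = 2688817.26.
At (685127, 6430331): z_contact = −46929.2 − 2641346.3 + 2688817.26 = 541.8 m.
Depth below ground = 628 − 541.8 = 86 m.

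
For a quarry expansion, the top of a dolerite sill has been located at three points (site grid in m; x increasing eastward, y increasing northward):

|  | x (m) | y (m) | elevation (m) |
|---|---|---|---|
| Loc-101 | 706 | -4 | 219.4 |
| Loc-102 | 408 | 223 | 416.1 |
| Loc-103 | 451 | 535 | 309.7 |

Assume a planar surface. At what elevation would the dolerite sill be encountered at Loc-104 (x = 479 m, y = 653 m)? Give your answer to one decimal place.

259.7 m

Two edge vectors: Loc-101→Loc-102 = (-298, 227, 196.7), Loc-101→Loc-103 = (-255, 539, 90.3).
Normal n = (Loc-101→Loc-102) × (Loc-101→Loc-103) = (-85523.2, -23249.1, -102737).
So ∂z/∂x = −n_x/n_z = −0.83245 and ∂z/∂y = −n_y/n_z = −0.22630.
Intercept c from Loc-101: 219.4 + 587.71 − 0.91 = 806.20.
At (479, 653): z = −398.7 − 147.8 + 806.20 = 259.7 m.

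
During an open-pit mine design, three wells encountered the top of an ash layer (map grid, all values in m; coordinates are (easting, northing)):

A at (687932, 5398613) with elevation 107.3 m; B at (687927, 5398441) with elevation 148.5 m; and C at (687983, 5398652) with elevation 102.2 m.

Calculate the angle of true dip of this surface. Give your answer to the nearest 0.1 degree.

14.4°

Two edge vectors: A→B = (-5, -172, 41.2), A→C = (51, 39, -5.1).
Normal n = (A→B) × (A→C) = (-729.6, 2075.7, 8577).
So ∂z/∂E = −n_x/n_z = 0.08506 and ∂z/∂N = −n_y/n_z = −0.24201.
Gradient magnitude |∇z| = √(a² + b²) = √(0.00724 + 0.05857) = 0.25652.
True dip = arctan(0.25652) = 14.4°, dipping toward NNW (azimuth ≈ 341°).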